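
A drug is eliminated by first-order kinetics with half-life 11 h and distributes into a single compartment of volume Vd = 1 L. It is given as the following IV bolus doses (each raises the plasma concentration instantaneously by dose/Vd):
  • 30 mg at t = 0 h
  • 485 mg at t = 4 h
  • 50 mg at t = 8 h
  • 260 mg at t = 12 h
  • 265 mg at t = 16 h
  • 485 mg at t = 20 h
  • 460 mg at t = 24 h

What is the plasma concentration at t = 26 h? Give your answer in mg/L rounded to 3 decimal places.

k = ln 2 / 11 = 0.06301 per h
Dose 1 (30 mg at t=0 h): 30·exp(−0.06301·26) = 5.829 mg/L
Dose 2 (485 mg at t=4 h): 485·exp(−0.06301·22) = 121.250 mg/L
Dose 3 (50 mg at t=8 h): 50·exp(−0.06301·18) = 16.083 mg/L
Dose 4 (260 mg at t=12 h): 260·exp(−0.06301·14) = 107.608 mg/L
Dose 5 (265 mg at t=16 h): 265·exp(−0.06301·10) = 141.118 mg/L
Dose 6 (485 mg at t=20 h): 485·exp(−0.06301·6) = 332.310 mg/L
Dose 7 (460 mg at t=24 h): 460·exp(−0.06301·2) = 405.532 mg/L
C(26) = 5.829 + 121.250 + 16.083 + 107.608 + 141.118 + 332.310 + 405.532 = 1129.730 mg/L

1129.730 mg/L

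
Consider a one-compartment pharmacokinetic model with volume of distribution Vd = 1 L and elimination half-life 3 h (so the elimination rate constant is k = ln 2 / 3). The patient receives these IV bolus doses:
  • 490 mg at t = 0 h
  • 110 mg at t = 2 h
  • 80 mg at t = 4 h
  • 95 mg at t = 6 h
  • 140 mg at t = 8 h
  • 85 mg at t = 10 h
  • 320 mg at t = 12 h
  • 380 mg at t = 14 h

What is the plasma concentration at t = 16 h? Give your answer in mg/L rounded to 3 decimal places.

k = ln 2 / 3 = 0.23105 per h
Dose 1 (490 mg at t=0 h): 490·exp(−0.23105·16) = 12.154 mg/L
Dose 2 (110 mg at t=2 h): 110·exp(−0.23105·14) = 4.331 mg/L
Dose 3 (80 mg at t=4 h): 80·exp(−0.23105·12) = 5.000 mg/L
Dose 4 (95 mg at t=6 h): 95·exp(−0.23105·10) = 9.425 mg/L
Dose 5 (140 mg at t=8 h): 140·exp(−0.23105·8) = 22.049 mg/L
Dose 6 (85 mg at t=10 h): 85·exp(−0.23105·6) = 21.250 mg/L
Dose 7 (320 mg at t=12 h): 320·exp(−0.23105·4) = 126.992 mg/L
Dose 8 (380 mg at t=14 h): 380·exp(−0.23105·2) = 239.385 mg/L
C(16) = 12.154 + 4.331 + 5.000 + 9.425 + 22.049 + 21.250 + 126.992 + 239.385 = 440.585 mg/L

440.585 mg/L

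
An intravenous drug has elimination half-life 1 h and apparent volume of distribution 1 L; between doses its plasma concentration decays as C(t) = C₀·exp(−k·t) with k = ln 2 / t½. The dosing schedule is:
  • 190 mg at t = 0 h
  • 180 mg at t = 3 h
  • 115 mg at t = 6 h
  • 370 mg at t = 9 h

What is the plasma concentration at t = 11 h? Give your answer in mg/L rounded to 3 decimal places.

96.890 mg/L

k = ln 2 / 1 = 0.69315 per h
Dose 1 (190 mg at t=0 h): 190·exp(−0.69315·11) = 0.093 mg/L
Dose 2 (180 mg at t=3 h): 180·exp(−0.69315·8) = 0.703 mg/L
Dose 3 (115 mg at t=6 h): 115·exp(−0.69315·5) = 3.594 mg/L
Dose 4 (370 mg at t=9 h): 370·exp(−0.69315·2) = 92.500 mg/L
C(11) = 0.093 + 0.703 + 3.594 + 92.500 = 96.890 mg/L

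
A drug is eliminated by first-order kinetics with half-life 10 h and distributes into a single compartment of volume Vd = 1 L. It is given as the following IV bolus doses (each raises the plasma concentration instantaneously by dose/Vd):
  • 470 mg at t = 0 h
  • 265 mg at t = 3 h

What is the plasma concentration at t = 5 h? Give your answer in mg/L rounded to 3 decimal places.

k = ln 2 / 10 = 0.06931 per h
Dose 1 (470 mg at t=0 h): 470·exp(−0.06931·5) = 332.340 mg/L
Dose 2 (265 mg at t=3 h): 265·exp(−0.06931·2) = 230.696 mg/L
C(5) = 332.340 + 230.696 = 563.036 mg/L

563.036 mg/L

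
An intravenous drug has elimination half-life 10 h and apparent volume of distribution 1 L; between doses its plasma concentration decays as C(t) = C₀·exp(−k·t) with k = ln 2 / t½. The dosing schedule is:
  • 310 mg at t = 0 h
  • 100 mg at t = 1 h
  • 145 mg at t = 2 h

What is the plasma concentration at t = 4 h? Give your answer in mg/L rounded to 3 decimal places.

442.391 mg/L

k = ln 2 / 10 = 0.06931 per h
Dose 1 (310 mg at t=0 h): 310·exp(−0.06931·4) = 234.936 mg/L
Dose 2 (100 mg at t=1 h): 100·exp(−0.06931·3) = 81.225 mg/L
Dose 3 (145 mg at t=2 h): 145·exp(−0.06931·2) = 126.230 mg/L
C(4) = 234.936 + 81.225 + 126.230 = 442.391 mg/L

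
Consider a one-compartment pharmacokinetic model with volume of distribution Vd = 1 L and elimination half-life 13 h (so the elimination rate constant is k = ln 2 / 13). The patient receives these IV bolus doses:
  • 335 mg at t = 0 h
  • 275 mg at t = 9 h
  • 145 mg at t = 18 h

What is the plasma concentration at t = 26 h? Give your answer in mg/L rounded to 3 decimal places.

k = ln 2 / 13 = 0.05332 per h
Dose 1 (335 mg at t=0 h): 335·exp(−0.05332·26) = 83.750 mg/L
Dose 2 (275 mg at t=9 h): 275·exp(−0.05332·17) = 111.091 mg/L
Dose 3 (145 mg at t=18 h): 145·exp(−0.05332·8) = 94.650 mg/L
C(26) = 83.750 + 111.091 + 94.650 = 289.490 mg/L

289.490 mg/L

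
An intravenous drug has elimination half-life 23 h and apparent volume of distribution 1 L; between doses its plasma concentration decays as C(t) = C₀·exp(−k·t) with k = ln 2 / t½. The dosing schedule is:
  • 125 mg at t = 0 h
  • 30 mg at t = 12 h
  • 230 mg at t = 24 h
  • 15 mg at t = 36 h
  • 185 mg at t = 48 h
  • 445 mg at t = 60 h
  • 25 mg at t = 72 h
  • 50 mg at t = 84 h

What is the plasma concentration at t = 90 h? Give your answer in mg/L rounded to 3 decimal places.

334.194 mg/L

k = ln 2 / 23 = 0.03014 per h
Dose 1 (125 mg at t=0 h): 125·exp(−0.03014·90) = 8.298 mg/L
Dose 2 (30 mg at t=12 h): 30·exp(−0.03014·78) = 2.859 mg/L
Dose 3 (230 mg at t=24 h): 230·exp(−0.03014·66) = 31.470 mg/L
Dose 4 (15 mg at t=36 h): 15·exp(−0.03014·54) = 2.947 mg/L
Dose 5 (185 mg at t=48 h): 185·exp(−0.03014·42) = 52.175 mg/L
Dose 6 (445 mg at t=60 h): 445·exp(−0.03014·30) = 180.182 mg/L
Dose 7 (25 mg at t=72 h): 25·exp(−0.03014·18) = 14.533 mg/L
Dose 8 (50 mg at t=84 h): 50·exp(−0.03014·6) = 41.729 mg/L
C(90) = 8.298 + 2.859 + 31.470 + 2.947 + 52.175 + 180.182 + 14.533 + 41.729 = 334.194 mg/L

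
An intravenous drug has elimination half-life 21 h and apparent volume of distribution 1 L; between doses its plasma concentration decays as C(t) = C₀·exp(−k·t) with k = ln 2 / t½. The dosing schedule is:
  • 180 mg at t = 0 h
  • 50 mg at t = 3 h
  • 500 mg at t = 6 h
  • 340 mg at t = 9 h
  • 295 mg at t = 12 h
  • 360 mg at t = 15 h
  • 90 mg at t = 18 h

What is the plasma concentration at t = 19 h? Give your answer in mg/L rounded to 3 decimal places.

1332.288 mg/L

k = ln 2 / 21 = 0.03301 per h
Dose 1 (180 mg at t=0 h): 180·exp(−0.03301·19) = 96.142 mg/L
Dose 2 (50 mg at t=3 h): 50·exp(−0.03301·16) = 29.486 mg/L
Dose 3 (500 mg at t=6 h): 500·exp(−0.03301·13) = 325.550 mg/L
Dose 4 (340 mg at t=9 h): 340·exp(−0.03301·10) = 244.417 mg/L
Dose 5 (295 mg at t=12 h): 295·exp(−0.03301·7) = 234.142 mg/L
Dose 6 (360 mg at t=15 h): 360·exp(−0.03301·4) = 315.474 mg/L
Dose 7 (90 mg at t=18 h): 90·exp(−0.03301·1) = 87.078 mg/L
C(19) = 96.142 + 29.486 + 325.550 + 244.417 + 234.142 + 315.474 + 87.078 = 1332.288 mg/L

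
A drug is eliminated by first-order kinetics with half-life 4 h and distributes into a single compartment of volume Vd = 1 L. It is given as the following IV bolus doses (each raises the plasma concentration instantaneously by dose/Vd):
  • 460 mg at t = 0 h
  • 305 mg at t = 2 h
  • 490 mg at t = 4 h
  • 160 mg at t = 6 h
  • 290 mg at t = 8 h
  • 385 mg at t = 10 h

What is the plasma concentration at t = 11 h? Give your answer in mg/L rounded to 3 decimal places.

k = ln 2 / 4 = 0.17329 per h
Dose 1 (460 mg at t=0 h): 460·exp(−0.17329·11) = 68.379 mg/L
Dose 2 (305 mg at t=2 h): 305·exp(−0.17329·9) = 64.118 mg/L
Dose 3 (490 mg at t=4 h): 490·exp(−0.17329·7) = 145.678 mg/L
Dose 4 (160 mg at t=6 h): 160·exp(−0.17329·5) = 67.272 mg/L
Dose 5 (290 mg at t=8 h): 290·exp(−0.17329·3) = 172.435 mg/L
Dose 6 (385 mg at t=10 h): 385·exp(−0.17329·1) = 323.745 mg/L
C(11) = 68.379 + 64.118 + 145.678 + 67.272 + 172.435 + 323.745 = 841.627 mg/L

841.627 mg/L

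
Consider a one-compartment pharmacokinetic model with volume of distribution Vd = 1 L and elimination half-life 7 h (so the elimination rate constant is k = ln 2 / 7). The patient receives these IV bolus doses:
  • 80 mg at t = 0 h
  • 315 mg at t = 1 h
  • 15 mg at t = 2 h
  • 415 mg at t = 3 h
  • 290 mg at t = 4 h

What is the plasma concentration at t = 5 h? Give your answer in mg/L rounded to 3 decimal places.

k = ln 2 / 7 = 0.09902 per h
Dose 1 (80 mg at t=0 h): 80·exp(−0.09902·5) = 48.761 mg/L
Dose 2 (315 mg at t=1 h): 315·exp(−0.09902·4) = 211.979 mg/L
Dose 3 (15 mg at t=2 h): 15·exp(−0.09902·3) = 11.145 mg/L
Dose 4 (415 mg at t=3 h): 415·exp(−0.09902·2) = 340.439 mg/L
Dose 5 (290 mg at t=4 h): 290·exp(−0.09902·1) = 262.660 mg/L
C(5) = 48.761 + 211.979 + 11.145 + 340.439 + 262.660 = 874.984 mg/L

874.984 mg/L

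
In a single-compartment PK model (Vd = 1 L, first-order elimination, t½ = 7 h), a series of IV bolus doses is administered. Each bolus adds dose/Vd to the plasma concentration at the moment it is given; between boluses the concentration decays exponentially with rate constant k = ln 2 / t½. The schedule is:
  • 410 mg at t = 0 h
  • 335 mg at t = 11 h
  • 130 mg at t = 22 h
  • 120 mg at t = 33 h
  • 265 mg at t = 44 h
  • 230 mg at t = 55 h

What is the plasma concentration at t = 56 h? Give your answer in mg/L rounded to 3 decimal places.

311.357 mg/L

k = ln 2 / 7 = 0.09902 per h
Dose 1 (410 mg at t=0 h): 410·exp(−0.09902·56) = 1.602 mg/L
Dose 2 (335 mg at t=11 h): 335·exp(−0.09902·45) = 3.889 mg/L
Dose 3 (130 mg at t=22 h): 130·exp(−0.09902·34) = 4.485 mg/L
Dose 4 (120 mg at t=33 h): 120·exp(−0.09902·23) = 12.305 mg/L
Dose 5 (265 mg at t=44 h): 265·exp(−0.09902·12) = 80.760 mg/L
Dose 6 (230 mg at t=55 h): 230·exp(−0.09902·1) = 208.316 mg/L
C(56) = 1.602 + 3.889 + 4.485 + 12.305 + 80.760 + 208.316 = 311.357 mg/L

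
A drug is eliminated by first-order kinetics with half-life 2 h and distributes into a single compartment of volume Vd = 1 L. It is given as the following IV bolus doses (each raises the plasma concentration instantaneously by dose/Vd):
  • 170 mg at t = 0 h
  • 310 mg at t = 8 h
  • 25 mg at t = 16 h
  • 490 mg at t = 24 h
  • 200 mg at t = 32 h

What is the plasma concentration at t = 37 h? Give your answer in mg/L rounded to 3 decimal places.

40.800 mg/L

k = ln 2 / 2 = 0.34657 per h
Dose 1 (170 mg at t=0 h): 170·exp(−0.34657·37) = 0.000 mg/L
Dose 2 (310 mg at t=8 h): 310·exp(−0.34657·29) = 0.013 mg/L
Dose 3 (25 mg at t=16 h): 25·exp(−0.34657·21) = 0.017 mg/L
Dose 4 (490 mg at t=24 h): 490·exp(−0.34657·13) = 5.414 mg/L
Dose 5 (200 mg at t=32 h): 200·exp(−0.34657·5) = 35.355 mg/L
C(37) = 0.000 + 0.013 + 0.017 + 5.414 + 35.355 = 40.800 mg/L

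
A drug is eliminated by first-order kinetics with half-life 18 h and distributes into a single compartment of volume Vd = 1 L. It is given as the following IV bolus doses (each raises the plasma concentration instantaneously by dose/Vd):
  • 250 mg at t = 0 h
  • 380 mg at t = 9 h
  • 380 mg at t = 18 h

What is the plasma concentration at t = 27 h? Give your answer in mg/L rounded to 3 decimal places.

k = ln 2 / 18 = 0.03851 per h
Dose 1 (250 mg at t=0 h): 250·exp(−0.03851·27) = 88.388 mg/L
Dose 2 (380 mg at t=9 h): 380·exp(−0.03851·18) = 190.000 mg/L
Dose 3 (380 mg at t=18 h): 380·exp(−0.03851·9) = 268.701 mg/L
C(27) = 88.388 + 190.000 + 268.701 = 547.089 mg/L

547.089 mg/L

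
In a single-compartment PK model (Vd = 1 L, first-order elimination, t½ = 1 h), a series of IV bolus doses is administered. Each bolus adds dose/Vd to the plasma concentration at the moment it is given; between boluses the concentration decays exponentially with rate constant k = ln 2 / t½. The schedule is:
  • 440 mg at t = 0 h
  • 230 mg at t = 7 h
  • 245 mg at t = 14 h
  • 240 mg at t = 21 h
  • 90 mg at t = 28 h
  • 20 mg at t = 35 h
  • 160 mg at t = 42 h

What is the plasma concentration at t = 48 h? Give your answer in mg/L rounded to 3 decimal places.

2.503 mg/L

k = ln 2 / 1 = 0.69315 per h
Dose 1 (440 mg at t=0 h): 440·exp(−0.69315·48) = 0.000 mg/L
Dose 2 (230 mg at t=7 h): 230·exp(−0.69315·41) = 0.000 mg/L
Dose 3 (245 mg at t=14 h): 245·exp(−0.69315·34) = 0.000 mg/L
Dose 4 (240 mg at t=21 h): 240·exp(−0.69315·27) = 0.000 mg/L
Dose 5 (90 mg at t=28 h): 90·exp(−0.69315·20) = 0.000 mg/L
Dose 6 (20 mg at t=35 h): 20·exp(−0.69315·13) = 0.002 mg/L
Dose 7 (160 mg at t=42 h): 160·exp(−0.69315·6) = 2.500 mg/L
C(48) = 0.000 + 0.000 + 0.000 + 0.000 + 0.000 + 0.002 + 2.500 = 2.503 mg/L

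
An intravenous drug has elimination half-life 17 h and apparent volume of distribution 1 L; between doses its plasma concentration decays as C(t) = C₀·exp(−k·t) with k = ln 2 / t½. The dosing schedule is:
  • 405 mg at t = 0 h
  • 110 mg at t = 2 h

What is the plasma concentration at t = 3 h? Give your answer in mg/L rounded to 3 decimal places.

k = ln 2 / 17 = 0.04077 per h
Dose 1 (405 mg at t=0 h): 405·exp(−0.04077·3) = 358.370 mg/L
Dose 2 (110 mg at t=2 h): 110·exp(−0.04077·1) = 105.605 mg/L
C(3) = 358.370 + 105.605 = 463.975 mg/L

463.975 mg/L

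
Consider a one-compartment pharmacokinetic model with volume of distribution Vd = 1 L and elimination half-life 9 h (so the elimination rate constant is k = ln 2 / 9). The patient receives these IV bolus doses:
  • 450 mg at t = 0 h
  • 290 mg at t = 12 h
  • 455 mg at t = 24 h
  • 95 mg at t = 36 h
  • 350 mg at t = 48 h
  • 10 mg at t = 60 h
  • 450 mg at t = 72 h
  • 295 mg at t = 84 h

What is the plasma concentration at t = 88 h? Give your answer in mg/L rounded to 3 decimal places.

371.621 mg/L

k = ln 2 / 9 = 0.07702 per h
Dose 1 (450 mg at t=0 h): 450·exp(−0.07702·88) = 0.513 mg/L
Dose 2 (290 mg at t=12 h): 290·exp(−0.07702·76) = 0.832 mg/L
Dose 3 (455 mg at t=24 h): 455·exp(−0.07702·64) = 3.291 mg/L
Dose 4 (95 mg at t=36 h): 95·exp(−0.07702·52) = 1.732 mg/L
Dose 5 (350 mg at t=48 h): 350·exp(−0.07702·40) = 16.075 mg/L
Dose 6 (10 mg at t=60 h): 10·exp(−0.07702·28) = 1.157 mg/L
Dose 7 (450 mg at t=72 h): 450·exp(−0.07702·16) = 131.235 mg/L
Dose 8 (295 mg at t=84 h): 295·exp(−0.07702·4) = 216.786 mg/L
C(88) = 0.513 + 0.832 + 3.291 + 1.732 + 16.075 + 1.157 + 131.235 + 216.786 = 371.621 mg/L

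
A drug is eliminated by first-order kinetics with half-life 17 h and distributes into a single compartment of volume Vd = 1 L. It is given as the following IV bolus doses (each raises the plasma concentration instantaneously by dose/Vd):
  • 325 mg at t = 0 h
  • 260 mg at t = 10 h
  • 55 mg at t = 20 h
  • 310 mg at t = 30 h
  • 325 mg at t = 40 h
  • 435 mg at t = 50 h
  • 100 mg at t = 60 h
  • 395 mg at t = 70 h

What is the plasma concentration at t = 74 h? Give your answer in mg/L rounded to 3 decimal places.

729.475 mg/L

k = ln 2 / 17 = 0.04077 per h
Dose 1 (325 mg at t=0 h): 325·exp(−0.04077·74) = 15.904 mg/L
Dose 2 (260 mg at t=10 h): 260·exp(−0.04077·64) = 19.129 mg/L
Dose 3 (55 mg at t=20 h): 55·exp(−0.04077·54) = 6.083 mg/L
Dose 4 (310 mg at t=30 h): 310·exp(−0.04077·44) = 51.550 mg/L
Dose 5 (325 mg at t=40 h): 325·exp(−0.04077·34) = 81.250 mg/L
Dose 6 (435 mg at t=50 h): 435·exp(−0.04077·24) = 163.495 mg/L
Dose 7 (100 mg at t=60 h): 100·exp(−0.04077·14) = 56.506 mg/L
Dose 8 (395 mg at t=70 h): 395·exp(−0.04077·4) = 335.557 mg/L
C(74) = 15.904 + 19.129 + 6.083 + 51.550 + 81.250 + 163.495 + 56.506 + 335.557 = 729.475 mg/L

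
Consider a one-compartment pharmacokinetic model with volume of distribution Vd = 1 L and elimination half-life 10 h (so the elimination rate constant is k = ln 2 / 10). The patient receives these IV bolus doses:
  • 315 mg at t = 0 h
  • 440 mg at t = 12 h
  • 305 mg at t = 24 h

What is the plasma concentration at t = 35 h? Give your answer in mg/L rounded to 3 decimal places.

k = ln 2 / 10 = 0.06931 per h
Dose 1 (315 mg at t=0 h): 315·exp(−0.06931·35) = 27.842 mg/L
Dose 2 (440 mg at t=12 h): 440·exp(−0.06931·23) = 89.348 mg/L
Dose 3 (305 mg at t=24 h): 305·exp(−0.06931·11) = 142.288 mg/L
C(35) = 27.842 + 89.348 + 142.288 = 259.478 mg/L

259.478 mg/L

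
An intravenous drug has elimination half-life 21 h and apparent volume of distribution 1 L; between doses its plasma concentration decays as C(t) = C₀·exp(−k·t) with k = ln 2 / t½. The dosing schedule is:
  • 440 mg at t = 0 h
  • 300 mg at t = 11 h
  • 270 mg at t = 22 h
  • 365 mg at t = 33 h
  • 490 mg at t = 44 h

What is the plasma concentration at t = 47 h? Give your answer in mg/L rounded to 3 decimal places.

k = ln 2 / 21 = 0.03301 per h
Dose 1 (440 mg at t=0 h): 440·exp(−0.03301·47) = 93.265 mg/L
Dose 2 (300 mg at t=11 h): 300·exp(−0.03301·36) = 91.426 mg/L
Dose 3 (270 mg at t=22 h): 270·exp(−0.03301·25) = 118.303 mg/L
Dose 4 (365 mg at t=33 h): 365·exp(−0.03301·14) = 229.936 mg/L
Dose 5 (490 mg at t=44 h): 490·exp(−0.03301·3) = 443.805 mg/L
C(47) = 93.265 + 91.426 + 118.303 + 229.936 + 443.805 = 976.734 mg/L

976.734 mg/L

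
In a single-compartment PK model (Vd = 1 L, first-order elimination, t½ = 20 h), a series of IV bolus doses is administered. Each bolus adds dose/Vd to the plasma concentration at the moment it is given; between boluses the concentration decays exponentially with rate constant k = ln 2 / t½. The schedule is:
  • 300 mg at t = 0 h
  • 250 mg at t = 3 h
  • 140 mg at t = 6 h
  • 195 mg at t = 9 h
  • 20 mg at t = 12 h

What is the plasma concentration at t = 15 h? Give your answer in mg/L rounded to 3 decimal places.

k = ln 2 / 20 = 0.03466 per h
Dose 1 (300 mg at t=0 h): 300·exp(−0.03466·15) = 178.381 mg/L
Dose 2 (250 mg at t=3 h): 250·exp(−0.03466·12) = 164.938 mg/L
Dose 3 (140 mg at t=6 h): 140·exp(−0.03466·9) = 102.486 mg/L
Dose 4 (195 mg at t=9 h): 195·exp(−0.03466·6) = 158.389 mg/L
Dose 5 (20 mg at t=12 h): 20·exp(−0.03466·3) = 18.025 mg/L
C(15) = 178.381 + 164.938 + 102.486 + 158.389 + 18.025 = 622.220 mg/L

622.220 mg/L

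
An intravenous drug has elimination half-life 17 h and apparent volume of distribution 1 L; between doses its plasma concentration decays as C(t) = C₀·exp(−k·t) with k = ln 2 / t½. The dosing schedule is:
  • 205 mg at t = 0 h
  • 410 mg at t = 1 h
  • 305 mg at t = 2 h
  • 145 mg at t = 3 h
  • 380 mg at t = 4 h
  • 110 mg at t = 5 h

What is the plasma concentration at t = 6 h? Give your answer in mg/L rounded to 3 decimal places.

1338.150 mg/L

k = ln 2 / 17 = 0.04077 per h
Dose 1 (205 mg at t=0 h): 205·exp(−0.04077·6) = 160.512 mg/L
Dose 2 (410 mg at t=1 h): 410·exp(−0.04077·5) = 334.384 mg/L
Dose 3 (305 mg at t=2 h): 305·exp(−0.04077·4) = 259.101 mg/L
Dose 4 (145 mg at t=3 h): 145·exp(−0.04077·3) = 128.305 mg/L
Dose 5 (380 mg at t=4 h): 380·exp(−0.04077·2) = 350.242 mg/L
Dose 6 (110 mg at t=5 h): 110·exp(−0.04077·1) = 105.605 mg/L
C(6) = 160.512 + 334.384 + 259.101 + 128.305 + 350.242 + 105.605 = 1338.150 mg/L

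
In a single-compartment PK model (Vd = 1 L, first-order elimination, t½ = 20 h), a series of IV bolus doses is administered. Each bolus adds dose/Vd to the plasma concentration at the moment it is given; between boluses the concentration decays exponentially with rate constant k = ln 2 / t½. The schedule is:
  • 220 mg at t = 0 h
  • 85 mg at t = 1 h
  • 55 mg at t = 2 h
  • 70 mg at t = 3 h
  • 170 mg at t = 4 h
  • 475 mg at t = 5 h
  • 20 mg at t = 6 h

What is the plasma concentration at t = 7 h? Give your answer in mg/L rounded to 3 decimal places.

964.560 mg/L

k = ln 2 / 20 = 0.03466 per h
Dose 1 (220 mg at t=0 h): 220·exp(−0.03466·7) = 172.609 mg/L
Dose 2 (85 mg at t=1 h): 85·exp(−0.03466·6) = 69.041 mg/L
Dose 3 (55 mg at t=2 h): 55·exp(−0.03466·5) = 46.249 mg/L
Dose 4 (70 mg at t=3 h): 70·exp(−0.03466·4) = 60.939 mg/L
Dose 5 (170 mg at t=4 h): 170·exp(−0.03466·3) = 153.213 mg/L
Dose 6 (475 mg at t=5 h): 475·exp(−0.03466·2) = 443.191 mg/L
Dose 7 (20 mg at t=6 h): 20·exp(−0.03466·1) = 19.319 mg/L
C(7) = 172.609 + 69.041 + 46.249 + 60.939 + 153.213 + 443.191 + 19.319 = 964.560 mg/L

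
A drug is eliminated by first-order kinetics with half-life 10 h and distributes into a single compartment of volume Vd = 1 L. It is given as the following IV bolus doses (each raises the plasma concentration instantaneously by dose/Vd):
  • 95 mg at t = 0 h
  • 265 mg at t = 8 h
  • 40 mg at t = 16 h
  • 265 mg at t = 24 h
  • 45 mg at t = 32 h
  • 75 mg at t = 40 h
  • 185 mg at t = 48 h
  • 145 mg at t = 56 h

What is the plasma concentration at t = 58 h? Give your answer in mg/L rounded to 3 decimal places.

k = ln 2 / 10 = 0.06931 per h
Dose 1 (95 mg at t=0 h): 95·exp(−0.06931·58) = 1.705 mg/L
Dose 2 (265 mg at t=8 h): 265·exp(−0.06931·50) = 8.281 mg/L
Dose 3 (40 mg at t=16 h): 40·exp(−0.06931·42) = 2.176 mg/L
Dose 4 (265 mg at t=24 h): 265·exp(−0.06931·34) = 25.104 mg/L
Dose 5 (45 mg at t=32 h): 45·exp(−0.06931·26) = 7.422 mg/L
Dose 6 (75 mg at t=40 h): 75·exp(−0.06931·18) = 21.538 mg/L
Dose 7 (185 mg at t=48 h): 185·exp(−0.06931·10) = 92.500 mg/L
Dose 8 (145 mg at t=56 h): 145·exp(−0.06931·2) = 126.230 mg/L
C(58) = 1.705 + 8.281 + 2.176 + 25.104 + 7.422 + 21.538 + 92.500 + 126.230 = 284.957 mg/L

284.957 mg/L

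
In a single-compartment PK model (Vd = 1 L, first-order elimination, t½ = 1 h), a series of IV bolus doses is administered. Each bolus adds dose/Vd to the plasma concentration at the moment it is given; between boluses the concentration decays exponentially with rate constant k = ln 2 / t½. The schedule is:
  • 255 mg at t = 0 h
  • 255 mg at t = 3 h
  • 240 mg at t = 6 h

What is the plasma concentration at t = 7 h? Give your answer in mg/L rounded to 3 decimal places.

137.930 mg/L

k = ln 2 / 1 = 0.69315 per h
Dose 1 (255 mg at t=0 h): 255·exp(−0.69315·7) = 1.992 mg/L
Dose 2 (255 mg at t=3 h): 255·exp(−0.69315·4) = 15.938 mg/L
Dose 3 (240 mg at t=6 h): 240·exp(−0.69315·1) = 120.000 mg/L
C(7) = 1.992 + 15.938 + 120.000 = 137.930 mg/L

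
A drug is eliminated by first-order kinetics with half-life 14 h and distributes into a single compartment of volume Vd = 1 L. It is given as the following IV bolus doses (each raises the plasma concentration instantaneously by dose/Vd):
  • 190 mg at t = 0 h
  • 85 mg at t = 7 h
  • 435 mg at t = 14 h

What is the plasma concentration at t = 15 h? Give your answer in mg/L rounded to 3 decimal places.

k = ln 2 / 14 = 0.04951 per h
Dose 1 (190 mg at t=0 h): 190·exp(−0.04951·15) = 90.411 mg/L
Dose 2 (85 mg at t=7 h): 85·exp(−0.04951·8) = 57.201 mg/L
Dose 3 (435 mg at t=14 h): 435·exp(−0.04951·1) = 413.987 mg/L
C(15) = 90.411 + 57.201 + 413.987 = 561.599 mg/L

561.599 mg/L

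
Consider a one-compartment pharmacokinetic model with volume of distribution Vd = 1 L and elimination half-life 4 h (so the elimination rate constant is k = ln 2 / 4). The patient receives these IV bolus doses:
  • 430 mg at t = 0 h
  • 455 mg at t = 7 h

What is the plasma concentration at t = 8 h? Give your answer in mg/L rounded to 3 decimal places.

k = ln 2 / 4 = 0.17329 per h
Dose 1 (430 mg at t=0 h): 430·exp(−0.17329·8) = 107.500 mg/L
Dose 2 (455 mg at t=7 h): 455·exp(−0.17329·1) = 382.608 mg/L
C(8) = 107.500 + 382.608 = 490.108 mg/L

490.108 mg/L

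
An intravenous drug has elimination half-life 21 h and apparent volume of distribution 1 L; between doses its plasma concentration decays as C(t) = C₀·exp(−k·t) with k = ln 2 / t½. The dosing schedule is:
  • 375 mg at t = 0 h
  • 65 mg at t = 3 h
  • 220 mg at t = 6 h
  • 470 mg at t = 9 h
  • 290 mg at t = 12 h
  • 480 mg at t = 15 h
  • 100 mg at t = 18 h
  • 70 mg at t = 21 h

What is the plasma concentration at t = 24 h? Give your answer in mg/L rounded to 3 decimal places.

k = ln 2 / 21 = 0.03301 per h
Dose 1 (375 mg at t=0 h): 375·exp(−0.03301·24) = 169.823 mg/L
Dose 2 (65 mg at t=3 h): 65·exp(−0.03301·21) = 32.500 mg/L
Dose 3 (220 mg at t=6 h): 220·exp(−0.03301·18) = 121.450 mg/L
Dose 4 (470 mg at t=9 h): 470·exp(−0.03301·15) = 286.468 mg/L
Dose 5 (290 mg at t=12 h): 290·exp(−0.03301·12) = 195.156 mg/L
Dose 6 (480 mg at t=15 h): 480·exp(−0.03301·9) = 356.639 mg/L
Dose 7 (100 mg at t=18 h): 100·exp(−0.03301·6) = 82.034 mg/L
Dose 8 (70 mg at t=21 h): 70·exp(−0.03301·3) = 63.401 mg/L
C(24) = 169.823 + 32.500 + 121.450 + 286.468 + 195.156 + 356.639 + 82.034 + 63.401 = 1307.470 mg/L

1307.470 mg/L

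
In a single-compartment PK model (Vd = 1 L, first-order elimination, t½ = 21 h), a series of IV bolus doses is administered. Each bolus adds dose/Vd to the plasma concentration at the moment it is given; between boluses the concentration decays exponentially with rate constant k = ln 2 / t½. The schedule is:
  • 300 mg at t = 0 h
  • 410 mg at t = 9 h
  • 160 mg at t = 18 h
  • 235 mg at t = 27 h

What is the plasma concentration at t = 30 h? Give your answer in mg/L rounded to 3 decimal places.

k = ln 2 / 21 = 0.03301 per h
Dose 1 (300 mg at t=0 h): 300·exp(−0.03301·30) = 111.450 mg/L
Dose 2 (410 mg at t=9 h): 410·exp(−0.03301·21) = 205.000 mg/L
Dose 3 (160 mg at t=18 h): 160·exp(−0.03301·12) = 107.672 mg/L
Dose 4 (235 mg at t=27 h): 235·exp(−0.03301·3) = 212.845 mg/L
C(30) = 111.450 + 205.000 + 107.672 + 212.845 = 636.967 mg/L

636.967 mg/L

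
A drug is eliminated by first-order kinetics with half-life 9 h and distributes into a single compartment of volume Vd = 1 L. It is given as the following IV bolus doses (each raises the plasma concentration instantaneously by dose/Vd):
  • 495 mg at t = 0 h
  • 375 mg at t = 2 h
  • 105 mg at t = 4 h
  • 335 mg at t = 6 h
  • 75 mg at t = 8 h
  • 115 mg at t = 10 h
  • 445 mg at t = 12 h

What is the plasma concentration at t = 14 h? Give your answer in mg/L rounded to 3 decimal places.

1059.965 mg/L

k = ln 2 / 9 = 0.07702 per h
Dose 1 (495 mg at t=0 h): 495·exp(−0.07702·14) = 168.398 mg/L
Dose 2 (375 mg at t=2 h): 375·exp(−0.07702·12) = 148.819 mg/L
Dose 3 (105 mg at t=4 h): 105·exp(−0.07702·10) = 48.608 mg/L
Dose 4 (335 mg at t=6 h): 335·exp(−0.07702·8) = 180.910 mg/L
Dose 5 (75 mg at t=8 h): 75·exp(−0.07702·6) = 47.247 mg/L
Dose 6 (115 mg at t=10 h): 115·exp(−0.07702·4) = 84.510 mg/L
Dose 7 (445 mg at t=12 h): 445·exp(−0.07702·2) = 381.474 mg/L
C(14) = 168.398 + 148.819 + 48.608 + 180.910 + 47.247 + 84.510 + 381.474 = 1059.965 mg/L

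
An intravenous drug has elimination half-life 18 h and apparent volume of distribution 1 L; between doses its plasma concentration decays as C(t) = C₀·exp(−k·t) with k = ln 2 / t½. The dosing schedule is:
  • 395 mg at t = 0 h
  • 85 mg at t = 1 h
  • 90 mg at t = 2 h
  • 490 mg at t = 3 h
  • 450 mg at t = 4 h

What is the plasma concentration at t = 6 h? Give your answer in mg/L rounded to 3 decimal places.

k = ln 2 / 18 = 0.03851 per h
Dose 1 (395 mg at t=0 h): 395·exp(−0.03851·6) = 313.512 mg/L
Dose 2 (85 mg at t=1 h): 85·exp(−0.03851·5) = 70.113 mg/L
Dose 3 (90 mg at t=2 h): 90·exp(−0.03851·4) = 77.152 mg/L
Dose 4 (490 mg at t=3 h): 490·exp(−0.03851·3) = 436.540 mg/L
Dose 5 (450 mg at t=4 h): 450·exp(−0.03851·2) = 416.644 mg/L
C(6) = 313.512 + 70.113 + 77.152 + 436.540 + 416.644 = 1313.961 mg/L

1313.961 mg/L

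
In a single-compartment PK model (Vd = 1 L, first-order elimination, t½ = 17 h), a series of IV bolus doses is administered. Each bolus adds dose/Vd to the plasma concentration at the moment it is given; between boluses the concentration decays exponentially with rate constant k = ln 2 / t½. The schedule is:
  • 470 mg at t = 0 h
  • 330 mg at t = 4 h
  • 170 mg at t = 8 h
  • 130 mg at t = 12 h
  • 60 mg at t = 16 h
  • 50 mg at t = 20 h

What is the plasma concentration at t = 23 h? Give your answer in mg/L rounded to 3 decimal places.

k = ln 2 / 17 = 0.04077 per h
Dose 1 (470 mg at t=0 h): 470·exp(−0.04077·23) = 184.002 mg/L
Dose 2 (330 mg at t=4 h): 330·exp(−0.04077·19) = 152.079 mg/L
Dose 3 (170 mg at t=8 h): 170·exp(−0.04077·15) = 92.222 mg/L
Dose 4 (130 mg at t=12 h): 130·exp(−0.04077·11) = 83.016 mg/L
Dose 5 (60 mg at t=16 h): 60·exp(−0.04077·7) = 45.102 mg/L
Dose 6 (50 mg at t=20 h): 50·exp(−0.04077·3) = 44.243 mg/L
C(23) = 184.002 + 152.079 + 92.222 + 83.016 + 45.102 + 44.243 = 600.663 mg/L

600.663 mg/L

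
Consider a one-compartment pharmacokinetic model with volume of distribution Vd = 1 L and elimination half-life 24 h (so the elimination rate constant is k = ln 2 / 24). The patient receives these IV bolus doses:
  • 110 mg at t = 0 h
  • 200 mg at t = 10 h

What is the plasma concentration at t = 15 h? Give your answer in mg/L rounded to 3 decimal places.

k = ln 2 / 24 = 0.02888 per h
Dose 1 (110 mg at t=0 h): 110·exp(−0.02888·15) = 71.326 mg/L
Dose 2 (200 mg at t=10 h): 200·exp(−0.02888·5) = 173.107 mg/L
C(15) = 71.326 + 173.107 = 244.433 mg/L

244.433 mg/L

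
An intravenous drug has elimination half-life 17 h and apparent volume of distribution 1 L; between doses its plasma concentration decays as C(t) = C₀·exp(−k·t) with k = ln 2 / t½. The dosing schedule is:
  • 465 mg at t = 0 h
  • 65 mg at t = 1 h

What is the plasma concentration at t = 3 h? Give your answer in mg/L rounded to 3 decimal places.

471.372 mg/L

k = ln 2 / 17 = 0.04077 per h
Dose 1 (465 mg at t=0 h): 465·exp(−0.04077·3) = 411.462 mg/L
Dose 2 (65 mg at t=1 h): 65·exp(−0.04077·2) = 59.910 mg/L
C(3) = 411.462 + 59.910 = 471.372 mg/L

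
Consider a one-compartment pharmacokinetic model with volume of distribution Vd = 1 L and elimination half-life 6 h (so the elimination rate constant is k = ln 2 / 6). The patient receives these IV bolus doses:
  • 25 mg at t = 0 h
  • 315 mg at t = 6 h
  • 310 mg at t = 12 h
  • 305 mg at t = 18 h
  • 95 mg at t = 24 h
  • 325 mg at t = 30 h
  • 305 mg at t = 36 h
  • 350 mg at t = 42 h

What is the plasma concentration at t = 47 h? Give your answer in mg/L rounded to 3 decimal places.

k = ln 2 / 6 = 0.11552 per h
Dose 1 (25 mg at t=0 h): 25·exp(−0.11552·47) = 0.110 mg/L
Dose 2 (315 mg at t=6 h): 315·exp(−0.11552·41) = 2.762 mg/L
Dose 3 (310 mg at t=12 h): 310·exp(−0.11552·35) = 5.437 mg/L
Dose 4 (305 mg at t=18 h): 305·exp(−0.11552·29) = 10.698 mg/L
Dose 5 (95 mg at t=24 h): 95·exp(−0.11552·23) = 6.665 mg/L
Dose 6 (325 mg at t=30 h): 325·exp(−0.11552·17) = 45.600 mg/L
Dose 7 (305 mg at t=36 h): 305·exp(−0.11552·11) = 85.588 mg/L
Dose 8 (350 mg at t=42 h): 350·exp(−0.11552·5) = 196.431 mg/L
C(47) = 0.110 + 2.762 + 5.437 + 10.698 + 6.665 + 45.600 + 85.588 + 196.431 = 353.291 mg/L

353.291 mg/L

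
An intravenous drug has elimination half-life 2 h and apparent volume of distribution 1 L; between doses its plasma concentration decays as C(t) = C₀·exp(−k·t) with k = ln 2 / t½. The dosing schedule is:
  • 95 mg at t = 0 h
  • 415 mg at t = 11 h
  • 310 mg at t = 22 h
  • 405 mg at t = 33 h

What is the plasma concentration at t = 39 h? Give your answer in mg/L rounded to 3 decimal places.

k = ln 2 / 2 = 0.34657 per h
Dose 1 (95 mg at t=0 h): 95·exp(−0.34657·39) = 0.000 mg/L
Dose 2 (415 mg at t=11 h): 415·exp(−0.34657·28) = 0.025 mg/L
Dose 3 (310 mg at t=22 h): 310·exp(−0.34657·17) = 0.856 mg/L
Dose 4 (405 mg at t=33 h): 405·exp(−0.34657·6) = 50.625 mg/L
C(39) = 0.000 + 0.025 + 0.856 + 50.625 = 51.507 mg/L

51.507 mg/L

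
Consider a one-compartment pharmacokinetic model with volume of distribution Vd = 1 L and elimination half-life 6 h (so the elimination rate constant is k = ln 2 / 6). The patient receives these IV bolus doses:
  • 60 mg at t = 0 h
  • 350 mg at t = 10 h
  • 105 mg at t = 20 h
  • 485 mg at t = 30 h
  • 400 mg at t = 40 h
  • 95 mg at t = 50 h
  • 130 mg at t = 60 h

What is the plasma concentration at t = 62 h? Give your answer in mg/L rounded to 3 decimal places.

172.187 mg/L

k = ln 2 / 6 = 0.11552 per h
Dose 1 (60 mg at t=0 h): 60·exp(−0.11552·62) = 0.047 mg/L
Dose 2 (350 mg at t=10 h): 350·exp(−0.11552·52) = 0.861 mg/L
Dose 3 (105 mg at t=20 h): 105·exp(−0.11552·42) = 0.820 mg/L
Dose 4 (485 mg at t=30 h): 485·exp(−0.11552·32) = 12.030 mg/L
Dose 5 (400 mg at t=40 h): 400·exp(−0.11552·22) = 31.498 mg/L
Dose 6 (95 mg at t=50 h): 95·exp(−0.11552·12) = 23.750 mg/L
Dose 7 (130 mg at t=60 h): 130·exp(−0.11552·2) = 103.181 mg/L
C(62) = 0.047 + 0.861 + 0.820 + 12.030 + 31.498 + 23.750 + 103.181 = 172.187 mg/L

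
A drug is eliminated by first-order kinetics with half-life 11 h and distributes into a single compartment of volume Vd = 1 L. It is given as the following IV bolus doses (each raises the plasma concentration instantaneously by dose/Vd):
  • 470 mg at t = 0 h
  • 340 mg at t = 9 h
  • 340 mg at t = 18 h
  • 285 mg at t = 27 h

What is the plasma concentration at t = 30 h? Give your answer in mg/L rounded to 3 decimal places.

k = ln 2 / 11 = 0.06301 per h
Dose 1 (470 mg at t=0 h): 470·exp(−0.06301·30) = 70.975 mg/L
Dose 2 (340 mg at t=9 h): 340·exp(−0.06301·21) = 90.528 mg/L
Dose 3 (340 mg at t=18 h): 340·exp(−0.06301·12) = 159.618 mg/L
Dose 4 (285 mg at t=27 h): 285·exp(−0.06301·3) = 235.910 mg/L
C(30) = 70.975 + 90.528 + 159.618 + 235.910 = 557.032 mg/L

557.032 mg/L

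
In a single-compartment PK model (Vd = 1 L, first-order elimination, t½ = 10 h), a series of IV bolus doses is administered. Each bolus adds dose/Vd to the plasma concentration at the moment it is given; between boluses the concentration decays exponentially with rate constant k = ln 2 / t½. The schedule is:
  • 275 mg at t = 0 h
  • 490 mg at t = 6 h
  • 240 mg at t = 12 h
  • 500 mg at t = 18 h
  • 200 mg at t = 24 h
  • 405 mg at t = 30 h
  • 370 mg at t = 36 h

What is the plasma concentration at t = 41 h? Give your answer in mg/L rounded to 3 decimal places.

k = ln 2 / 10 = 0.06931 per h
Dose 1 (275 mg at t=0 h): 275·exp(−0.06931·41) = 16.037 mg/L
Dose 2 (490 mg at t=6 h): 490·exp(−0.06931·35) = 43.310 mg/L
Dose 3 (240 mg at t=12 h): 240·exp(−0.06931·29) = 32.153 mg/L
Dose 4 (500 mg at t=18 h): 500·exp(−0.06931·23) = 101.532 mg/L
Dose 5 (200 mg at t=24 h): 200·exp(−0.06931·17) = 61.557 mg/L
Dose 6 (405 mg at t=30 h): 405·exp(−0.06931·11) = 188.939 mg/L
Dose 7 (370 mg at t=36 h): 370·exp(−0.06931·5) = 261.630 mg/L
C(41) = 16.037 + 43.310 + 32.153 + 101.532 + 61.557 + 188.939 + 261.630 = 705.157 mg/L

705.157 mg/L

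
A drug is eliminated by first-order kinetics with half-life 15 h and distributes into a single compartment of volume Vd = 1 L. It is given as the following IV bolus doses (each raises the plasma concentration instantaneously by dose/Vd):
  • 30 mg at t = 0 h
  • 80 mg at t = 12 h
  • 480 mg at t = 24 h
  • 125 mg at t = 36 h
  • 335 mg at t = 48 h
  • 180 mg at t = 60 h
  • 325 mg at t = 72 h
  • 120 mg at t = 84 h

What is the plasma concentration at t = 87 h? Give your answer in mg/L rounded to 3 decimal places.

414.908 mg/L

k = ln 2 / 15 = 0.04621 per h
Dose 1 (30 mg at t=0 h): 30·exp(−0.04621·87) = 0.538 mg/L
Dose 2 (80 mg at t=12 h): 80·exp(−0.04621·75) = 2.500 mg/L
Dose 3 (480 mg at t=24 h): 480·exp(−0.04621·63) = 26.117 mg/L
Dose 4 (125 mg at t=36 h): 125·exp(−0.04621·51) = 11.842 mg/L
Dose 5 (335 mg at t=48 h): 335·exp(−0.04621·39) = 55.254 mg/L
Dose 6 (180 mg at t=60 h): 180·exp(−0.04621·27) = 51.691 mg/L
Dose 7 (325 mg at t=72 h): 325·exp(−0.04621·15) = 162.500 mg/L
Dose 8 (120 mg at t=84 h): 120·exp(−0.04621·3) = 104.466 mg/L
C(87) = 0.538 + 2.500 + 26.117 + 11.842 + 55.254 + 51.691 + 162.500 + 104.466 = 414.908 mg/L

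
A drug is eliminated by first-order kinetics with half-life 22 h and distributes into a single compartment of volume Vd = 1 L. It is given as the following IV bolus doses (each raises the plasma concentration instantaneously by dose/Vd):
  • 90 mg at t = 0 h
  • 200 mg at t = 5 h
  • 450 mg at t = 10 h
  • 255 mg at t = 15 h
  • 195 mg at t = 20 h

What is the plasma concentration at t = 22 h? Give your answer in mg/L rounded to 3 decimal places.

858.013 mg/L

k = ln 2 / 22 = 0.03151 per h
Dose 1 (90 mg at t=0 h): 90·exp(−0.03151·22) = 45.000 mg/L
Dose 2 (200 mg at t=5 h): 200·exp(−0.03151·17) = 117.062 mg/L
Dose 3 (450 mg at t=10 h): 450·exp(−0.03151·12) = 308.329 mg/L
Dose 4 (255 mg at t=15 h): 255·exp(−0.03151·7) = 204.530 mg/L
Dose 5 (195 mg at t=20 h): 195·exp(−0.03151·2) = 183.092 mg/L
C(22) = 45.000 + 117.062 + 308.329 + 204.530 + 183.092 = 858.013 mg/L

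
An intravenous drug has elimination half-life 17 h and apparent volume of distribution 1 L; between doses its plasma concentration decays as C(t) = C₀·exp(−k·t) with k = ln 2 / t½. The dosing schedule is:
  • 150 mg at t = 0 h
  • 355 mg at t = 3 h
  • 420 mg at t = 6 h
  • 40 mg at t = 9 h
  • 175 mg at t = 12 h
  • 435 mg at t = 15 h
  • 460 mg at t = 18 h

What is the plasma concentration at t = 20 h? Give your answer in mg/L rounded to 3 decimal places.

k = ln 2 / 17 = 0.04077 per h
Dose 1 (150 mg at t=0 h): 150·exp(−0.04077·20) = 66.365 mg/L
Dose 2 (355 mg at t=3 h): 355·exp(−0.04077·17) = 177.500 mg/L
Dose 3 (420 mg at t=6 h): 420·exp(−0.04077·14) = 237.324 mg/L
Dose 4 (40 mg at t=9 h): 40·exp(−0.04077·11) = 25.543 mg/L
Dose 5 (175 mg at t=12 h): 175·exp(−0.04077·8) = 126.292 mg/L
Dose 6 (435 mg at t=15 h): 435·exp(−0.04077·5) = 354.773 mg/L
Dose 7 (460 mg at t=18 h): 460·exp(−0.04077·2) = 423.977 mg/L
C(20) = 66.365 + 177.500 + 237.324 + 25.543 + 126.292 + 354.773 + 423.977 = 1411.775 mg/L

1411.775 mg/L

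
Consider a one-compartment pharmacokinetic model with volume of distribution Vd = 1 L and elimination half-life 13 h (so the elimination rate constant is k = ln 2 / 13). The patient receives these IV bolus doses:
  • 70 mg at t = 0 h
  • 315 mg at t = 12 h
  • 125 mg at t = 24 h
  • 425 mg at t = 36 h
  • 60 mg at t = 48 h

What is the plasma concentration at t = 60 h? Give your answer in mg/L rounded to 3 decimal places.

195.408 mg/L

k = ln 2 / 13 = 0.05332 per h
Dose 1 (70 mg at t=0 h): 70·exp(−0.05332·60) = 2.856 mg/L
Dose 2 (315 mg at t=12 h): 315·exp(−0.05332·48) = 24.368 mg/L
Dose 3 (125 mg at t=24 h): 125·exp(−0.05332·36) = 18.335 mg/L
Dose 4 (425 mg at t=36 h): 425·exp(−0.05332·24) = 118.206 mg/L
Dose 5 (60 mg at t=48 h): 60·exp(−0.05332·12) = 31.643 mg/L
C(60) = 2.856 + 24.368 + 18.335 + 118.206 + 31.643 = 195.408 mg/L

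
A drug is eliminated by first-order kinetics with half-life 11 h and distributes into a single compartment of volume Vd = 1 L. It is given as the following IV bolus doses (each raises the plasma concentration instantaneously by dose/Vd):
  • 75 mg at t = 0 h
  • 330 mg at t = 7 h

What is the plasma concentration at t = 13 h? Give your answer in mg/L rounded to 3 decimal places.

259.168 mg/L

k = ln 2 / 11 = 0.06301 per h
Dose 1 (75 mg at t=0 h): 75·exp(−0.06301·13) = 33.060 mg/L
Dose 2 (330 mg at t=7 h): 330·exp(−0.06301·6) = 226.108 mg/L
C(13) = 33.060 + 226.108 = 259.168 mg/L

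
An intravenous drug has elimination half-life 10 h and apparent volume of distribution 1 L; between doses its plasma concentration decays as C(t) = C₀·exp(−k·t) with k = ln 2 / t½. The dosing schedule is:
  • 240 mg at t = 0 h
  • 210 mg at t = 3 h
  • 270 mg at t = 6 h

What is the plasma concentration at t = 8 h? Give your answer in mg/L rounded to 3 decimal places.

521.385 mg/L

k = ln 2 / 10 = 0.06931 per h
Dose 1 (240 mg at t=0 h): 240·exp(−0.06931·8) = 137.844 mg/L
Dose 2 (210 mg at t=3 h): 210·exp(−0.06931·5) = 148.492 mg/L
Dose 3 (270 mg at t=6 h): 270·exp(−0.06931·2) = 235.049 mg/L
C(8) = 137.844 + 148.492 + 235.049 = 521.385 mg/L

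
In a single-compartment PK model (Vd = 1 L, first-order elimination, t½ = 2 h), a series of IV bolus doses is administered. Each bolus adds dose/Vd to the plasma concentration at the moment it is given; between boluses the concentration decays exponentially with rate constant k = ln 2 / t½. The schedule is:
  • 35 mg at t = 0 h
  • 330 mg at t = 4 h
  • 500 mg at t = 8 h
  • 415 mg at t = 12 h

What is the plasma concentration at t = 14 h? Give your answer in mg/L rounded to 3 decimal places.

280.586 mg/L

k = ln 2 / 2 = 0.34657 per h
Dose 1 (35 mg at t=0 h): 35·exp(−0.34657·14) = 0.273 mg/L
Dose 2 (330 mg at t=4 h): 330·exp(−0.34657·10) = 10.312 mg/L
Dose 3 (500 mg at t=8 h): 500·exp(−0.34657·6) = 62.500 mg/L
Dose 4 (415 mg at t=12 h): 415·exp(−0.34657·2) = 207.500 mg/L
C(14) = 0.273 + 10.312 + 62.500 + 207.500 = 280.586 mg/L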